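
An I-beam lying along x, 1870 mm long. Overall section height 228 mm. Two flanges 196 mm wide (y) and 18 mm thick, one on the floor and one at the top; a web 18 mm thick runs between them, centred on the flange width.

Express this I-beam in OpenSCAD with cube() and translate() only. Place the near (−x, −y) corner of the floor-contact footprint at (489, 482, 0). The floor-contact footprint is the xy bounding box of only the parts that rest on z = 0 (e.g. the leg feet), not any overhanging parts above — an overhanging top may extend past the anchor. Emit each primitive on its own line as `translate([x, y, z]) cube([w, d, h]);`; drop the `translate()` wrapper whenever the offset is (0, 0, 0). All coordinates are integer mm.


translate([489, 482, 0]) cube([1870, 196, 18]);
translate([489, 571, 18]) cube([1870, 18, 192]);
translate([489, 482, 210]) cube([1870, 196, 18]);


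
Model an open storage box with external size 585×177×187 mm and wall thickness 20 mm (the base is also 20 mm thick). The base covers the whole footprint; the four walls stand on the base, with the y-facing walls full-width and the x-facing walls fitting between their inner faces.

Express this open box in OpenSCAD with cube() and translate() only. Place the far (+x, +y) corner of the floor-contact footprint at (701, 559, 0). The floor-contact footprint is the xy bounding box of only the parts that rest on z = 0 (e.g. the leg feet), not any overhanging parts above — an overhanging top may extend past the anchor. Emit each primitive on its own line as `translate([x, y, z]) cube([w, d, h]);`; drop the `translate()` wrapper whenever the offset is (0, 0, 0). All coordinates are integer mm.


translate([116, 382, 0]) cube([585, 177, 20]);
translate([116, 382, 20]) cube([585, 20, 167]);
translate([116, 539, 20]) cube([585, 20, 167]);
translate([116, 402, 20]) cube([20, 137, 167]);
translate([681, 402, 20]) cube([20, 137, 167]);


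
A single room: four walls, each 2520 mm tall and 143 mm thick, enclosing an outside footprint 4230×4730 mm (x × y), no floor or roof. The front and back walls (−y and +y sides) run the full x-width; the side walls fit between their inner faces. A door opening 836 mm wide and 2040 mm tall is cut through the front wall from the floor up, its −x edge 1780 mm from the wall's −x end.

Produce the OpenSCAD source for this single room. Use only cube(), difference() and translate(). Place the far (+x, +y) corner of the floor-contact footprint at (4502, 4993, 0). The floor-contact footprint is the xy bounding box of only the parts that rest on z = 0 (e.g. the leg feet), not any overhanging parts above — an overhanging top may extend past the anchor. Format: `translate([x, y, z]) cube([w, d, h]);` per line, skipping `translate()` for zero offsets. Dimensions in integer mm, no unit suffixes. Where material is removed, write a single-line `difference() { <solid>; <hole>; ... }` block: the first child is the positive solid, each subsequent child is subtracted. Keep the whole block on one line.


difference() { translate([272, 263, 0]) cube([4230, 143, 2520]); translate([2052, 263, 0]) cube([836, 143, 2040]); }
translate([272, 4850, 0]) cube([4230, 143, 2520]);
translate([272, 406, 0]) cube([143, 4444, 2520]);
translate([4359, 406, 0]) cube([143, 4444, 2520]);


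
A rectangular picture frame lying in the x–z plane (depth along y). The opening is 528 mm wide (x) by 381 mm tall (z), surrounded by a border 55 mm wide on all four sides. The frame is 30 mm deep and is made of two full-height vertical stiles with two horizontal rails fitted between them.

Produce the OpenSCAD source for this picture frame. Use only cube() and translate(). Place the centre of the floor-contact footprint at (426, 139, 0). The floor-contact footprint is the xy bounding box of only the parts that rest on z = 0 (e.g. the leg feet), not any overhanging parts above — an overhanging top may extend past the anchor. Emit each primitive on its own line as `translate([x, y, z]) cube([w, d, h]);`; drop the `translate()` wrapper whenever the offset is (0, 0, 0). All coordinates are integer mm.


translate([107, 124, 0]) cube([55, 30, 491]);
translate([690, 124, 0]) cube([55, 30, 491]);
translate([162, 124, 0]) cube([528, 30, 55]);
translate([162, 124, 436]) cube([528, 30, 55]);


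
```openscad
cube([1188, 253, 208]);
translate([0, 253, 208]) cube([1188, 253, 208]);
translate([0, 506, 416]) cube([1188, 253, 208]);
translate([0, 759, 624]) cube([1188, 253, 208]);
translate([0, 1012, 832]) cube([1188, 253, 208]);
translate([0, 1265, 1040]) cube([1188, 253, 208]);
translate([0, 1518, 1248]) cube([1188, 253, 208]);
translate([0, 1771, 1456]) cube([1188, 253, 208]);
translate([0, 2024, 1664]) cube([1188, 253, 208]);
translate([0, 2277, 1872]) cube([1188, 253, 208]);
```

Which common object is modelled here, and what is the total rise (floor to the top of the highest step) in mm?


A staircase. The total rise is 2080 mm.

10 identical blocks, each offset up and back from the previous — a staircase. Each step is 208 mm tall and there are 10 of them, so the total rise is 10 × 208 = 2080 mm.


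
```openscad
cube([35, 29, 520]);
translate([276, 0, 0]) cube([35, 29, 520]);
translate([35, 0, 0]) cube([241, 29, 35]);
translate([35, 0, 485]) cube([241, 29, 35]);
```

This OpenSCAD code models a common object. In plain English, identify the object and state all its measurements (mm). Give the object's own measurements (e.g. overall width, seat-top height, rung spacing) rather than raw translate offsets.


A rectangular picture frame lying in the x–z plane (depth along y). The opening is 241 mm wide (x) by 450 mm tall (z), surrounded by a border 35 mm wide on all four sides. The frame is 29 mm deep and is made of two full-height vertical stiles with two horizontal rails fitted between them.


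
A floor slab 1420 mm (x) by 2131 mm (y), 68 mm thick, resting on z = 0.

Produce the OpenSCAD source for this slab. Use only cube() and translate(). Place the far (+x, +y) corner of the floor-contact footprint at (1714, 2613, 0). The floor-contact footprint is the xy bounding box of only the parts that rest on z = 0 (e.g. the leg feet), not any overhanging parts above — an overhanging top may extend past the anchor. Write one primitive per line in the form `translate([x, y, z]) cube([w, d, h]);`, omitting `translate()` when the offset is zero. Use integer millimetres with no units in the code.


translate([294, 482, 0]) cube([1420, 2131, 68]);


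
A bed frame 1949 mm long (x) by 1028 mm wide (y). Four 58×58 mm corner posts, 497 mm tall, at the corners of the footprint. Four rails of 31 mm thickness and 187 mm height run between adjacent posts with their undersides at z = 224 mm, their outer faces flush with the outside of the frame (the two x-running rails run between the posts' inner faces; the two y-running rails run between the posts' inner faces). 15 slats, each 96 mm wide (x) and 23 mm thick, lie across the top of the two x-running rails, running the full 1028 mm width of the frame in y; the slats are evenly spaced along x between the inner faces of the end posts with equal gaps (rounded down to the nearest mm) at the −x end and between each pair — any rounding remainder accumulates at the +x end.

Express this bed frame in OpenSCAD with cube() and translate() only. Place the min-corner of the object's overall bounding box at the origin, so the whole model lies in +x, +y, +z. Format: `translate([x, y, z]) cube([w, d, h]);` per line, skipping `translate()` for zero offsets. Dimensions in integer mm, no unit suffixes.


cube([58, 58, 497]);
translate([0, 970, 0]) cube([58, 58, 497]);
translate([1891, 0, 0]) cube([58, 58, 497]);
translate([1891, 970, 0]) cube([58, 58, 497]);
translate([58, 0, 224]) cube([1833, 31, 187]);
translate([58, 997, 224]) cube([1833, 31, 187]);
translate([0, 58, 224]) cube([31, 912, 187]);
translate([1918, 58, 224]) cube([31, 912, 187]);
translate([82, 0, 411]) cube([96, 1028, 23]);
translate([202, 0, 411]) cube([96, 1028, 23]);
translate([322, 0, 411]) cube([96, 1028, 23]);
translate([442, 0, 411]) cube([96, 1028, 23]);
translate([562, 0, 411]) cube([96, 1028, 23]);
translate([682, 0, 411]) cube([96, 1028, 23]);
translate([802, 0, 411]) cube([96, 1028, 23]);
translate([922, 0, 411]) cube([96, 1028, 23]);
translate([1042, 0, 411]) cube([96, 1028, 23]);
translate([1162, 0, 411]) cube([96, 1028, 23]);
translate([1282, 0, 411]) cube([96, 1028, 23]);
translate([1402, 0, 411]) cube([96, 1028, 23]);
translate([1522, 0, 411]) cube([96, 1028, 23]);
translate([1642, 0, 411]) cube([96, 1028, 23]);
translate([1762, 0, 411]) cube([96, 1028, 23]);


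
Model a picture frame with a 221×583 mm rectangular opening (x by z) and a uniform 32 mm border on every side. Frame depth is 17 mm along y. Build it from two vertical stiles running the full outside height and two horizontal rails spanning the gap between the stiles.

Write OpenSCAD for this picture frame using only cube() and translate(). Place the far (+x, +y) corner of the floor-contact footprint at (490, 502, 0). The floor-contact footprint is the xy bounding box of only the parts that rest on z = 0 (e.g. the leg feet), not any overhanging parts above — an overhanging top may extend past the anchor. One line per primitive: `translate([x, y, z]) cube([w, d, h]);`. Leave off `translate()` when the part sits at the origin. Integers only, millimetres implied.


translate([205, 485, 0]) cube([32, 17, 647]);
translate([458, 485, 0]) cube([32, 17, 647]);
translate([237, 485, 0]) cube([221, 17, 32]);
translate([237, 485, 615]) cube([221, 17, 32]);


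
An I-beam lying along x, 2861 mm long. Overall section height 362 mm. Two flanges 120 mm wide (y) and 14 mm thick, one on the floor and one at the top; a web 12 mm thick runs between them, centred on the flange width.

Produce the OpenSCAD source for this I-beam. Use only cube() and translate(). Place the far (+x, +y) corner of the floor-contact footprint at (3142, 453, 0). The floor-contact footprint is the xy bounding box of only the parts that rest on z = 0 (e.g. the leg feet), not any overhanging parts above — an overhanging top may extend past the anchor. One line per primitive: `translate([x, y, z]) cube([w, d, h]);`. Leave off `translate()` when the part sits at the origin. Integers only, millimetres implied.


translate([281, 333, 0]) cube([2861, 120, 14]);
translate([281, 387, 14]) cube([2861, 12, 334]);
translate([281, 333, 348]) cube([2861, 120, 14]);


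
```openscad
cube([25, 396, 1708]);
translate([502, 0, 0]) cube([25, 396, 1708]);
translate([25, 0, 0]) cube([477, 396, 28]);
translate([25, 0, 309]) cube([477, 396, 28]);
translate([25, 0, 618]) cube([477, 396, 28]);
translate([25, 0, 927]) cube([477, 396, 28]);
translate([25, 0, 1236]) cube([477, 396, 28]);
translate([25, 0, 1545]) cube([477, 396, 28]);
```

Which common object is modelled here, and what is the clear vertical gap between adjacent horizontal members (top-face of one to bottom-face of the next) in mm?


A bookshelf. The clear shelf gap is 281 mm.

Two tall side panels with 6 horizontal boards between them — a bookshelf. The first two shelf undersides are at z = 0 and z = 309; with shelf thickness 28, the clear gap is 309 − 0 − 28 = 281 mm.


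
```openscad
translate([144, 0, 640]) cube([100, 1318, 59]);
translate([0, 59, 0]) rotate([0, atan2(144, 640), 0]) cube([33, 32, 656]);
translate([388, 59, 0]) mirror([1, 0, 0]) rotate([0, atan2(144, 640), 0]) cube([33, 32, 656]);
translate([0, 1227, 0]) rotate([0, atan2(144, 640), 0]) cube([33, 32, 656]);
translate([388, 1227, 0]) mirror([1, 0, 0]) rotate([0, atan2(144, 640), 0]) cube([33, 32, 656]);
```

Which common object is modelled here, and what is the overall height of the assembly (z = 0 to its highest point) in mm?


A sawhorse. The overall height is 699 mm.

A beam across two mirrored pairs of raked legs — a sawhorse. The beam's underside is at z = 640 (matching the legs' vertical rise in atan2(144, 640)) and the beam is 59 mm tall, so its top is at 640 + 59 = 699 mm. The raked legs top out at the beam's underside, so that is the highest point.


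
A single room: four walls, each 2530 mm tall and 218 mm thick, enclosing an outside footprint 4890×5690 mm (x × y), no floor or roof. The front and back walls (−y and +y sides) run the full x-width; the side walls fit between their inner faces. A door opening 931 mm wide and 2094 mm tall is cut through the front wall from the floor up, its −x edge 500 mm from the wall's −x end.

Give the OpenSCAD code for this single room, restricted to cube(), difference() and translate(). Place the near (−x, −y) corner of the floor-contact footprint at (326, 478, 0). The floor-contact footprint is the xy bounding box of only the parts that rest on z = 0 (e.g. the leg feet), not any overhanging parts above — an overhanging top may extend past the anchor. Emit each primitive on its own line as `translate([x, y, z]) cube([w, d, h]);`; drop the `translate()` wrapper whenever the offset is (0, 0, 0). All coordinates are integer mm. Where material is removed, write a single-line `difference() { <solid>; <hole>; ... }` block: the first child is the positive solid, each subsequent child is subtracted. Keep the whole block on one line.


difference() { translate([326, 478, 0]) cube([4890, 218, 2530]); translate([826, 478, 0]) cube([931, 218, 2094]); }
translate([326, 5950, 0]) cube([4890, 218, 2530]);
translate([326, 696, 0]) cube([218, 5254, 2530]);
translate([4998, 696, 0]) cube([218, 5254, 2530]);


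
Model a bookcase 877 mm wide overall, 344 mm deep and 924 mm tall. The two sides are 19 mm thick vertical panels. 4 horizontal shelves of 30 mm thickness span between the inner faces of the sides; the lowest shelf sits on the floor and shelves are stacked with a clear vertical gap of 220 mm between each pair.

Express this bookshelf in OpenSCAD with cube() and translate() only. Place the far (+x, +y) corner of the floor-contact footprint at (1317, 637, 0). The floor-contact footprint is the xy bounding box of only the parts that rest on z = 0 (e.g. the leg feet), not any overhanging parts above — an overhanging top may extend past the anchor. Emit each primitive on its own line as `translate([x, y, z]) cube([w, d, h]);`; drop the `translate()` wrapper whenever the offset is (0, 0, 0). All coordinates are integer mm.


translate([440, 293, 0]) cube([19, 344, 924]);
translate([1298, 293, 0]) cube([19, 344, 924]);
translate([459, 293, 0]) cube([839, 344, 30]);
translate([459, 293, 250]) cube([839, 344, 30]);
translate([459, 293, 500]) cube([839, 344, 30]);
translate([459, 293, 750]) cube([839, 344, 30]);


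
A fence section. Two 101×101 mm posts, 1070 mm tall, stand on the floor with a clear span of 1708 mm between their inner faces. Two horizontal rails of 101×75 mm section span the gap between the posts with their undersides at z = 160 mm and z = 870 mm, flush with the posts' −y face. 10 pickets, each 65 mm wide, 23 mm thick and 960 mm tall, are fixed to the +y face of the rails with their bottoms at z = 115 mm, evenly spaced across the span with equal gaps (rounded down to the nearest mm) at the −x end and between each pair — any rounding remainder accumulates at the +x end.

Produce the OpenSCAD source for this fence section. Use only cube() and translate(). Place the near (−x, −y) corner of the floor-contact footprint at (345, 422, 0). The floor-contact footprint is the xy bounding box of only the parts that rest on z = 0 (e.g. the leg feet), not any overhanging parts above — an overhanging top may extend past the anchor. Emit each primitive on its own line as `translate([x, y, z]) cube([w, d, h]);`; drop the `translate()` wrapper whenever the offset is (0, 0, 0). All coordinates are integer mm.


translate([345, 422, 0]) cube([101, 101, 1070]);
translate([2154, 422, 0]) cube([101, 101, 1070]);
translate([446, 422, 160]) cube([1708, 101, 75]);
translate([446, 422, 870]) cube([1708, 101, 75]);
translate([542, 523, 115]) cube([65, 23, 960]);
translate([703, 523, 115]) cube([65, 23, 960]);
translate([864, 523, 115]) cube([65, 23, 960]);
translate([1025, 523, 115]) cube([65, 23, 960]);
translate([1186, 523, 115]) cube([65, 23, 960]);
translate([1347, 523, 115]) cube([65, 23, 960]);
translate([1508, 523, 115]) cube([65, 23, 960]);
translate([1669, 523, 115]) cube([65, 23, 960]);
translate([1830, 523, 115]) cube([65, 23, 960]);
translate([1991, 523, 115]) cube([65, 23, 960]);


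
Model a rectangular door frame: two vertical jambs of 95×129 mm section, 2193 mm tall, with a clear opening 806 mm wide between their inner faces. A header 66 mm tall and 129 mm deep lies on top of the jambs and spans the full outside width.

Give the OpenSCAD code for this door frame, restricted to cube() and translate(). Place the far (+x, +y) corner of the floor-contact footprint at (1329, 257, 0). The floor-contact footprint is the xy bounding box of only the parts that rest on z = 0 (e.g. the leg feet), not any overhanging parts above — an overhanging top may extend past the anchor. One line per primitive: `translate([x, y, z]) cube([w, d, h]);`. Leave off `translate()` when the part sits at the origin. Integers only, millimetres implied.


translate([333, 128, 0]) cube([95, 129, 2193]);
translate([1234, 128, 0]) cube([95, 129, 2193]);
translate([333, 128, 2193]) cube([996, 129, 66]);


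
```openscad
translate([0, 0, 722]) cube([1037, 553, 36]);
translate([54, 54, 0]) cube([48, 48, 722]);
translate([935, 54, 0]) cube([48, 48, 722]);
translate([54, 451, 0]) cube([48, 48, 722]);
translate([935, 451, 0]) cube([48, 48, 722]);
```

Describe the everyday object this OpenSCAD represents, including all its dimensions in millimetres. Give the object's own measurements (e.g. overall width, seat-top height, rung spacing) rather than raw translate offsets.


A table: top 1037 mm (x) × 553 mm (y), 36 mm thick, upper face at z = 758 mm, on four 48×48 mm square legs, each inset 54 mm from the nearest pair of top edges from z = 0 to the bottom of the top.


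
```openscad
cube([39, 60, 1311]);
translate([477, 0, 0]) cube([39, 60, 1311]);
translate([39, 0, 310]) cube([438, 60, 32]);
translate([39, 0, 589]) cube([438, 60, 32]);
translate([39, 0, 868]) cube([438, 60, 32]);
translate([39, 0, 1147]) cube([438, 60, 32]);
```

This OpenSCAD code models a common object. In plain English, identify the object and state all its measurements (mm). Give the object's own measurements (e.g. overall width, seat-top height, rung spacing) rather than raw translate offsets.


A straight ladder. Two 39×60 mm vertical rails, 1311 mm tall, stand 516 mm apart (outside-to-outside) with their front faces coplanar on the −y side. 4 rungs, each 60 mm deep and 32 mm tall, span between the inner faces of the rails, front faces flush with the rails. The lowest rung's underside is at z = 310 mm and rungs are spaced 279 mm apart (underside to underside).


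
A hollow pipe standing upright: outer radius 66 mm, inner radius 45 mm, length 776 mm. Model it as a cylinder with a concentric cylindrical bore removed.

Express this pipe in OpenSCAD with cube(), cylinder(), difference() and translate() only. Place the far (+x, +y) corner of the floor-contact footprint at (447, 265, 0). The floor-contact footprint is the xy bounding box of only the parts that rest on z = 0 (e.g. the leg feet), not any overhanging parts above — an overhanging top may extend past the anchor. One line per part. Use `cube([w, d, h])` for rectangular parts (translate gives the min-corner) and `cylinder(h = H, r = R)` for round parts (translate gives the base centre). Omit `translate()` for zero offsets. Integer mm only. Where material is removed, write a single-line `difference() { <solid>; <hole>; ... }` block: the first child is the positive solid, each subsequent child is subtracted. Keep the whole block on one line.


difference() { translate([381, 199, 0]) cylinder(h = 776, r = 66); translate([381, 199, 0]) cylinder(h = 776, r = 45); }


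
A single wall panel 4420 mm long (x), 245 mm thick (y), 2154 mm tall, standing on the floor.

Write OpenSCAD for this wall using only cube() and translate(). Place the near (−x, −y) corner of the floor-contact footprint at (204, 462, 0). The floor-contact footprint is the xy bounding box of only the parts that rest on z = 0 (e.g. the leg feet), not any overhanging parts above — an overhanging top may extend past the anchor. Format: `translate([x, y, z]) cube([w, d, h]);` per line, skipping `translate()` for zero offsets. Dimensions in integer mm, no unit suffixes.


translate([204, 462, 0]) cube([4420, 245, 2154]);


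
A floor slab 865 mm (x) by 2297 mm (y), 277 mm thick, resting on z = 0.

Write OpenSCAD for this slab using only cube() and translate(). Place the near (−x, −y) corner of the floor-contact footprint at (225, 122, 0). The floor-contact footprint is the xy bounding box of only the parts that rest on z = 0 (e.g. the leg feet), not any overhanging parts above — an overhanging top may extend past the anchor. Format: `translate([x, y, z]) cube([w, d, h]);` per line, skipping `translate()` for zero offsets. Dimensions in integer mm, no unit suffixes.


translate([225, 122, 0]) cube([865, 2297, 277]);


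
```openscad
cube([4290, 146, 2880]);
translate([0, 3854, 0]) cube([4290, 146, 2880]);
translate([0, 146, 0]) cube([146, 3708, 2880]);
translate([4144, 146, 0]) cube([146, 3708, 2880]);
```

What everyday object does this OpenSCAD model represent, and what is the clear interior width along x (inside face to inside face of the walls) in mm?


A house (or room) frame. The interior width is 3998 mm.

Four 2880 mm walls enclosing a rectangle with no floor or roof — a room or house frame. Outside width is 4290 mm and wall thickness is 146 mm, so the interior width is 4290 − 2 × 146 = 3998 mm.


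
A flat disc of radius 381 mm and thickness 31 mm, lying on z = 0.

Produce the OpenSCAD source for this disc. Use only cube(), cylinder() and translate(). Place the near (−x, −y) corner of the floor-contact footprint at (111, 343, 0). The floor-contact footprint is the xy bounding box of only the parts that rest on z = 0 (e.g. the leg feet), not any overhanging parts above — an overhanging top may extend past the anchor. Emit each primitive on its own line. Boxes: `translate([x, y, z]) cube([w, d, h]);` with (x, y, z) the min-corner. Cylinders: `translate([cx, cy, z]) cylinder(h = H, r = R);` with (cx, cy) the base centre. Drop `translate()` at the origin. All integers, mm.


translate([492, 724, 0]) cylinder(h = 31, r = 381);


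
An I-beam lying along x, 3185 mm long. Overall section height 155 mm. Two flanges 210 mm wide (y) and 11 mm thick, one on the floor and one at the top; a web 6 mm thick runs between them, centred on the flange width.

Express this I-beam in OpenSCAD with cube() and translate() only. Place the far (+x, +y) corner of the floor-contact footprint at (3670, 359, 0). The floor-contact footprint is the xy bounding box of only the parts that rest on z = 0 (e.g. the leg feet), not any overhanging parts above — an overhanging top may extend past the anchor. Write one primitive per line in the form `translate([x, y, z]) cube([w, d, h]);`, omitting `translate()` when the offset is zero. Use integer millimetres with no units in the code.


translate([485, 149, 0]) cube([3185, 210, 11]);
translate([485, 251, 11]) cube([3185, 6, 133]);
translate([485, 149, 144]) cube([3185, 210, 11]);


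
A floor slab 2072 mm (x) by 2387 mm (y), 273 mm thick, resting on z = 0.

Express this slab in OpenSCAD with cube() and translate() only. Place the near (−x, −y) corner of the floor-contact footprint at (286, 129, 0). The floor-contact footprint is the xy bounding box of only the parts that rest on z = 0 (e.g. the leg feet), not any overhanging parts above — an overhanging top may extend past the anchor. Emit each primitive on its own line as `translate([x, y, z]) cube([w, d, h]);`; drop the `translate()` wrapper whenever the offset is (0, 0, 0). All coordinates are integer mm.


translate([286, 129, 0]) cube([2072, 2387, 273]);


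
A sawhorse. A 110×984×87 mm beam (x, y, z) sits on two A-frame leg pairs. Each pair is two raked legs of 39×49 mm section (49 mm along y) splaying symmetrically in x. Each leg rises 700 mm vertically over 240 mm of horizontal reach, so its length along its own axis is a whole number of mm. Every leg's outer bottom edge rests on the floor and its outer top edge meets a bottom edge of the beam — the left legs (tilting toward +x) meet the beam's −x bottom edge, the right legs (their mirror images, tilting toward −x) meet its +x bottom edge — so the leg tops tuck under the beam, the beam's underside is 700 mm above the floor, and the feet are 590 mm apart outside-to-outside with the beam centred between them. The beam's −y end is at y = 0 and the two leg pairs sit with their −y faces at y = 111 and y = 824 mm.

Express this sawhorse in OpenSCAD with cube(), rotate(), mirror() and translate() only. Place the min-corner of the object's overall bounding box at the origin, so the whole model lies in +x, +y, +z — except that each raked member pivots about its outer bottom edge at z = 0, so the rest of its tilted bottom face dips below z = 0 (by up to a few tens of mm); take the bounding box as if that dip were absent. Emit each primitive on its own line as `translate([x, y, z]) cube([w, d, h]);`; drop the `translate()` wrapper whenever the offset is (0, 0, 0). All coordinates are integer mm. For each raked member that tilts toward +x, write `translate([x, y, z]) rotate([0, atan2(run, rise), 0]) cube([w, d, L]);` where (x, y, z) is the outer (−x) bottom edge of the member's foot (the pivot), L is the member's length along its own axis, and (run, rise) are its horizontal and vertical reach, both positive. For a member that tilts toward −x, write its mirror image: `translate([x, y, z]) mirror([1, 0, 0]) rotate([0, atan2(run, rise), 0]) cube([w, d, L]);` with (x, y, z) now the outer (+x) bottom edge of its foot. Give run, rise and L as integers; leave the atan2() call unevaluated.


// leg length = √(240² + 700²) = 740
// right-leg outer foot x = 2·240 + 110 = 590
// beam min-corner = (240, 0, 700)
translate([240, 0, 700]) cube([110, 984, 87]);
translate([0, 111, 0]) rotate([0, atan2(240, 700), 0]) cube([39, 49, 740]);
translate([590, 111, 0]) mirror([1, 0, 0]) rotate([0, atan2(240, 700), 0]) cube([39, 49, 740]);
translate([0, 824, 0]) rotate([0, atan2(240, 700), 0]) cube([39, 49, 740]);
translate([590, 824, 0]) mirror([1, 0, 0]) rotate([0, atan2(240, 700), 0]) cube([39, 49, 740]);


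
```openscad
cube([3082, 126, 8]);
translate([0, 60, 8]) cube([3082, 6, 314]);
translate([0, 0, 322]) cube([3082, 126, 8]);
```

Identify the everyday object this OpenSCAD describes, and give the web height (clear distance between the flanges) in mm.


An I-beam. The web height is 314 mm.

Two wide flanges with a thin centred web — an I-beam. Overall 330 mm minus two 8 mm flanges gives a web of 330 − 2·8 = 314 mm.


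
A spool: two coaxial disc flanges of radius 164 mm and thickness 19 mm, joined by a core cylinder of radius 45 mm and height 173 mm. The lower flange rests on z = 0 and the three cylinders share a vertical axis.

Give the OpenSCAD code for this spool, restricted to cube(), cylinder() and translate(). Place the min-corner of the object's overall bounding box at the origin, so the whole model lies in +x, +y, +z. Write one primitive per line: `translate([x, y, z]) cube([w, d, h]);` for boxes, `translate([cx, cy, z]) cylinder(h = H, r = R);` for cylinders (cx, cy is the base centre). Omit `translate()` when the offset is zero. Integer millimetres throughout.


translate([164, 164, 0]) cylinder(h = 19, r = 164);
translate([164, 164, 19]) cylinder(h = 173, r = 45);
translate([164, 164, 192]) cylinder(h = 19, r = 164);


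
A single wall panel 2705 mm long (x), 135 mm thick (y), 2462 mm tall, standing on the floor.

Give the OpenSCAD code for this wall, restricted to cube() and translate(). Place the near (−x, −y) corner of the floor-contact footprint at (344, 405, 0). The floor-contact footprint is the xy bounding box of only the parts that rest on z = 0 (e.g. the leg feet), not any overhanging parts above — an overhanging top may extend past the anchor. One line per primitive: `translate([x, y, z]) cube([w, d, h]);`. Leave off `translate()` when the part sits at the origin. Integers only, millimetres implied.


translate([344, 405, 0]) cube([2705, 135, 2462]);


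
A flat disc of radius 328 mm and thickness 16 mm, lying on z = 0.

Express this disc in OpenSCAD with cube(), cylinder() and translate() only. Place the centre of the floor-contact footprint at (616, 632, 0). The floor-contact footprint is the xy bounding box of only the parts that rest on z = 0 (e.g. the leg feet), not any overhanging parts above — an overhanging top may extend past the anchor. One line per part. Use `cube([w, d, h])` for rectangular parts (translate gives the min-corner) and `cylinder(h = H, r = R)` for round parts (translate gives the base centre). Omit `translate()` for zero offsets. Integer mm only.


translate([616, 632, 0]) cylinder(h = 16, r = 328);


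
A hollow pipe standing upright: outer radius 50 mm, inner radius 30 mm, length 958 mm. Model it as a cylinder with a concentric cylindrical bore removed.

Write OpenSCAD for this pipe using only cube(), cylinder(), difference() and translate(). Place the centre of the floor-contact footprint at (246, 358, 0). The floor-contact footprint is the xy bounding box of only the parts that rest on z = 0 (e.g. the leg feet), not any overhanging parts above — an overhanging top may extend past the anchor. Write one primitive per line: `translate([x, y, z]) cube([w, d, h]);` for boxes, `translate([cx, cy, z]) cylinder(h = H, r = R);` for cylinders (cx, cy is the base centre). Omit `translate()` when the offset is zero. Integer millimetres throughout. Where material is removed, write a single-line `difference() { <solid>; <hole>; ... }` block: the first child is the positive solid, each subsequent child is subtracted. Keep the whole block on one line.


difference() { translate([246, 358, 0]) cylinder(h = 958, r = 50); translate([246, 358, 0]) cylinder(h = 958, r = 30); }


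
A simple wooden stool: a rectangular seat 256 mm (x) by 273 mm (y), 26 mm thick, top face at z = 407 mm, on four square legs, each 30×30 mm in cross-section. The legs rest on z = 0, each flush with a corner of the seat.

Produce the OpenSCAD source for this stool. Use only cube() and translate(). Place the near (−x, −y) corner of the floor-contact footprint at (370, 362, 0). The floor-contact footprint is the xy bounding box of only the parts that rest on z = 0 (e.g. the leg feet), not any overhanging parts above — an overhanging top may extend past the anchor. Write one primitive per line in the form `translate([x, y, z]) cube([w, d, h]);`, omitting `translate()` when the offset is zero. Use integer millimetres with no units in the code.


translate([370, 362, 381]) cube([256, 273, 26]);
translate([370, 362, 0]) cube([30, 30, 381]);
translate([596, 362, 0]) cube([30, 30, 381]);
translate([370, 605, 0]) cube([30, 30, 381]);
translate([596, 605, 0]) cube([30, 30, 381]);


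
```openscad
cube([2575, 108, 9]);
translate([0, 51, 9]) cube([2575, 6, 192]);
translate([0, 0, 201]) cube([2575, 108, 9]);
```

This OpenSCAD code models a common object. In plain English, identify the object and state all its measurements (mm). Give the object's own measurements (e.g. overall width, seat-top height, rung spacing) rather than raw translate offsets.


An I-beam lying along x, 2575 mm long. Overall section height 210 mm. Two flanges 108 mm wide (y) and 9 mm thick, one on the floor and one at the top; a web 6 mm thick runs between them, centred on the flange width.


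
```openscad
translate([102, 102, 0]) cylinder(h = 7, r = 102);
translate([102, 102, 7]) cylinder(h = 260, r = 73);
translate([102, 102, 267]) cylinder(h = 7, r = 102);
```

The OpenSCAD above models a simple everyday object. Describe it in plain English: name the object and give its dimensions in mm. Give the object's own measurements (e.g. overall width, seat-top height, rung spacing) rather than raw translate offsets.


A spool: two coaxial disc flanges of radius 102 mm and thickness 7 mm, joined by a core cylinder of radius 73 mm and height 260 mm. The lower flange rests on z = 0 and the three cylinders share a vertical axis.


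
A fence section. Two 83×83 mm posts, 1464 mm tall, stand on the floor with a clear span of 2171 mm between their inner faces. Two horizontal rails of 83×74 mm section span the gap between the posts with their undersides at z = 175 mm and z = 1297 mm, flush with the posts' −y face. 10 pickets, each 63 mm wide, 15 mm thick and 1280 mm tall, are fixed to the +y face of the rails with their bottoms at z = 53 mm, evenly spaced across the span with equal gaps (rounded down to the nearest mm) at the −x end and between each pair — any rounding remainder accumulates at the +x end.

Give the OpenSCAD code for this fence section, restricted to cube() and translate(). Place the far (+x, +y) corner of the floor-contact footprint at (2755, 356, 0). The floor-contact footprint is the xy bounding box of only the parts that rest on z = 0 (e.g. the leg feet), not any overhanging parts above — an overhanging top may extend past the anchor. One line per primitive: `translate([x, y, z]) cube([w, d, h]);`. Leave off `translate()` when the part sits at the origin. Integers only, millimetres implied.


translate([418, 273, 0]) cube([83, 83, 1464]);
translate([2672, 273, 0]) cube([83, 83, 1464]);
translate([501, 273, 175]) cube([2171, 83, 74]);
translate([501, 273, 1297]) cube([2171, 83, 74]);
translate([641, 356, 53]) cube([63, 15, 1280]);
translate([844, 356, 53]) cube([63, 15, 1280]);
translate([1047, 356, 53]) cube([63, 15, 1280]);
translate([1250, 356, 53]) cube([63, 15, 1280]);
translate([1453, 356, 53]) cube([63, 15, 1280]);
translate([1656, 356, 53]) cube([63, 15, 1280]);
translate([1859, 356, 53]) cube([63, 15, 1280]);
translate([2062, 356, 53]) cube([63, 15, 1280]);
translate([2265, 356, 53]) cube([63, 15, 1280]);
translate([2468, 356, 53]) cube([63, 15, 1280]);


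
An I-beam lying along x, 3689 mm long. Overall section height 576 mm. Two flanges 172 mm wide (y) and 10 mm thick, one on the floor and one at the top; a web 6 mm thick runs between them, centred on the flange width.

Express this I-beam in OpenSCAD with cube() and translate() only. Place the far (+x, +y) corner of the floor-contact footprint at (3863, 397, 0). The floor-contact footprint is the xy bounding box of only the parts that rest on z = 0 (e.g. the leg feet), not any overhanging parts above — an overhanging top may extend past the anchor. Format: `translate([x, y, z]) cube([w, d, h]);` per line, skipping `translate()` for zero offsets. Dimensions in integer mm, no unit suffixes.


translate([174, 225, 0]) cube([3689, 172, 10]);
translate([174, 308, 10]) cube([3689, 6, 556]);
translate([174, 225, 566]) cube([3689, 172, 10]);


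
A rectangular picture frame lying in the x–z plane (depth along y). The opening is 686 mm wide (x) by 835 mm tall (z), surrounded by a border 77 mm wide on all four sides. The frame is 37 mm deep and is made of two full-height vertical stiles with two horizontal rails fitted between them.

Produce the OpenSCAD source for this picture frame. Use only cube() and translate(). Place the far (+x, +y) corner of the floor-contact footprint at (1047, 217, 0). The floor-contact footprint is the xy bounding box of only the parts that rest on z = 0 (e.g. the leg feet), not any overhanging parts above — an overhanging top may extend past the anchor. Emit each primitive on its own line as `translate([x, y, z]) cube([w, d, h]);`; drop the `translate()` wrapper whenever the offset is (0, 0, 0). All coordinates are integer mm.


translate([207, 180, 0]) cube([77, 37, 989]);
translate([970, 180, 0]) cube([77, 37, 989]);
translate([284, 180, 0]) cube([686, 37, 77]);
translate([284, 180, 912]) cube([686, 37, 77]);


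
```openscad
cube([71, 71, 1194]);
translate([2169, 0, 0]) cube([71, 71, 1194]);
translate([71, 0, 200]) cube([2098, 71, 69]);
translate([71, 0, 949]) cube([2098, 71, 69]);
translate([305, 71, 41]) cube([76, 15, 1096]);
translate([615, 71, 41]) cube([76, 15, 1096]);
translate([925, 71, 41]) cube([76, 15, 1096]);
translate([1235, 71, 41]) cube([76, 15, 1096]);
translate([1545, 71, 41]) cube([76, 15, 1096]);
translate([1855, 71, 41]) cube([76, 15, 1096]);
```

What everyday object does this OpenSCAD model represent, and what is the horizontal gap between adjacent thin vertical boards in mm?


A fence section. The picket gap is 234 mm.

Two posts, two rails, 6 pickets — a fence section. Span 2098 mm holds 6 pickets of 76 mm with 7 equal gaps: ⌊(2098 − 6·76) / 7⌋ = 234 mm.


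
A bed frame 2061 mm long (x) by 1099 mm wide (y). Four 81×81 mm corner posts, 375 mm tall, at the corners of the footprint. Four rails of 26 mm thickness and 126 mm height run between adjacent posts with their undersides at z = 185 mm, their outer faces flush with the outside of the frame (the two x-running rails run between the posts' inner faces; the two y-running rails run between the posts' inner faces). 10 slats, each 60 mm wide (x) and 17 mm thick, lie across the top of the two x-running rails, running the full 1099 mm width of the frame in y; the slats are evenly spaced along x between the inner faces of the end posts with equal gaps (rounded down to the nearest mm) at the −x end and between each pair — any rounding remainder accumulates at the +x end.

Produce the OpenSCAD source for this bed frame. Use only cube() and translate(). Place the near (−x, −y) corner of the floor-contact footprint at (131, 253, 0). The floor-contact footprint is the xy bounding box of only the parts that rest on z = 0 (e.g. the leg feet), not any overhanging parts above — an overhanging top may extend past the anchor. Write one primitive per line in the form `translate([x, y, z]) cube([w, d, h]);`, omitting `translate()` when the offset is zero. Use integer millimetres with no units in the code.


translate([131, 253, 0]) cube([81, 81, 375]);
translate([131, 1271, 0]) cube([81, 81, 375]);
translate([2111, 253, 0]) cube([81, 81, 375]);
translate([2111, 1271, 0]) cube([81, 81, 375]);
translate([212, 253, 185]) cube([1899, 26, 126]);
translate([212, 1326, 185]) cube([1899, 26, 126]);
translate([131, 334, 185]) cube([26, 937, 126]);
translate([2166, 334, 185]) cube([26, 937, 126]);
translate([330, 253, 311]) cube([60, 1099, 17]);
translate([508, 253, 311]) cube([60, 1099, 17]);
translate([686, 253, 311]) cube([60, 1099, 17]);
translate([864, 253, 311]) cube([60, 1099, 17]);
translate([1042, 253, 311]) cube([60, 1099, 17]);
translate([1220, 253, 311]) cube([60, 1099, 17]);
translate([1398, 253, 311]) cube([60, 1099, 17]);
translate([1576, 253, 311]) cube([60, 1099, 17]);
translate([1754, 253, 311]) cube([60, 1099, 17]);
translate([1932, 253, 311]) cube([60, 1099, 17]);


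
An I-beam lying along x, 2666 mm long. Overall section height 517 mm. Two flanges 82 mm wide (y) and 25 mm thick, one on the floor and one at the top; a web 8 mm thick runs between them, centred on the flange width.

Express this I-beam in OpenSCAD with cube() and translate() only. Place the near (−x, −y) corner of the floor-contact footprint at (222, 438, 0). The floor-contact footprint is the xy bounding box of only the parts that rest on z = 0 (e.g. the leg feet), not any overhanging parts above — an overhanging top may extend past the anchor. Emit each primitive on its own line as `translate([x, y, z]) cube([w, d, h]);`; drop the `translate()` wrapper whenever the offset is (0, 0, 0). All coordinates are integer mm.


translate([222, 438, 0]) cube([2666, 82, 25]);
translate([222, 475, 25]) cube([2666, 8, 467]);
translate([222, 438, 492]) cube([2666, 82, 25]);


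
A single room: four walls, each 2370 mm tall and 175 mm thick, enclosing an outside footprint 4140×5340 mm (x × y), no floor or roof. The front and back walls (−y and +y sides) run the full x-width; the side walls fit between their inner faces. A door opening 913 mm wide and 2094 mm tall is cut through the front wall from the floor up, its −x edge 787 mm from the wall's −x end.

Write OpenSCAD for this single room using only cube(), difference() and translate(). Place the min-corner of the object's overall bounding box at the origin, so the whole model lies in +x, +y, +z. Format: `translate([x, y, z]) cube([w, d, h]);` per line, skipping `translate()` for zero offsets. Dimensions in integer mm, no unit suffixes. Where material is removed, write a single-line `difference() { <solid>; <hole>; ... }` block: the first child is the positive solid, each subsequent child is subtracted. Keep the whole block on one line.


difference() { cube([4140, 175, 2370]); translate([787, 0, 0]) cube([913, 175, 2094]); }
translate([0, 5165, 0]) cube([4140, 175, 2370]);
translate([0, 175, 0]) cube([175, 4990, 2370]);
translate([3965, 175, 0]) cube([175, 4990, 2370]);
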